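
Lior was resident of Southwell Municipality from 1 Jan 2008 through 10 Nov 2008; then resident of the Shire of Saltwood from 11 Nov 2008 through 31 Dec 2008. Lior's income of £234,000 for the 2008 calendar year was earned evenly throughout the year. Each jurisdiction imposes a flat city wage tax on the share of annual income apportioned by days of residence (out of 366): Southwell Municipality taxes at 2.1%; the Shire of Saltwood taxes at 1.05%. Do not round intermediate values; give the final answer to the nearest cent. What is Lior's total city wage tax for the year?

Southwell Municipality, 1 Jan – 10 Nov 2008: 315 days → £234,000 × 2.1% × 315/366 = £4,229.2623
The Shire of Saltwood, 11 Nov – 31 Dec 2008: 51 days → £234,000 × 1.05% × 51/366 = £342.3689
Total = £4,571.6311

£4,571.63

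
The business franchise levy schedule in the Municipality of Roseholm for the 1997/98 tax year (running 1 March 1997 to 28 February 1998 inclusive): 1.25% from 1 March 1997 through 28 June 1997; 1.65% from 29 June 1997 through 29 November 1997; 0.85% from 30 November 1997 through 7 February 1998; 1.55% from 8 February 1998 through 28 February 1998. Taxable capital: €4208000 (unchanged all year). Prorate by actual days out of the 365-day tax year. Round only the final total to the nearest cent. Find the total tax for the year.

€57199.98

1 March – 28 June 1997: 120 days at 1.25% → €4208000 × 1.25% × 120/365 = €17293.1507
29 June – 29 November 1997: 154 days at 1.65% → €4208000 × 1.65% × 154/365 = €29294.5973
30 November 1997 – 7 February 1998: 70 days at 0.85% → €4208000 × 0.85% × 70/365 = €6859.6164
8 February – 28 February 1998: 21 days at 1.55% → €4208000 × 1.55% × 21/365 = €3752.6137
Total = €57199.9781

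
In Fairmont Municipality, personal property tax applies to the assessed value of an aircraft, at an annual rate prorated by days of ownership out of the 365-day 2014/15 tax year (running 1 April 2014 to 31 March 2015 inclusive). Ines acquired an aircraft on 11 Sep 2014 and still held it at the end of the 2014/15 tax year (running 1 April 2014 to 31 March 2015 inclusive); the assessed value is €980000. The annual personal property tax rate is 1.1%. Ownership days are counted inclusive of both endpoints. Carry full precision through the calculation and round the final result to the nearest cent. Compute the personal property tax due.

€5965.92

Days held (11 Sep 2014 – 31 Mar 2015): 202 out of 365
Tax = €980000 × 1.1% × 202/365 = €5965.9178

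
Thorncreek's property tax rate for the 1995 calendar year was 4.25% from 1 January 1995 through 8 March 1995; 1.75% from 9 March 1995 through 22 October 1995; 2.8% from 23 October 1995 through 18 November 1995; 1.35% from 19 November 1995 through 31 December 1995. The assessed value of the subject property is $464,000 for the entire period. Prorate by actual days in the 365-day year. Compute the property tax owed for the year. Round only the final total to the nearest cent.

$10,391.06

1 January – 8 March 1995: 67 days at 4.25% → $464,000 × 4.25% × 67/365 = $3,619.8356
9 March – 22 October 1995: 228 days at 1.75% → $464,000 × 1.75% × 228/365 = $5,072.2192
23 October – 18 November 1995: 27 days at 2.8% → $464,000 × 2.8% × 27/365 = $961.0521
19 November – 31 December 1995: 43 days at 1.35% → $464,000 × 1.35% × 43/365 = $737.9507
Total = $10,391.0575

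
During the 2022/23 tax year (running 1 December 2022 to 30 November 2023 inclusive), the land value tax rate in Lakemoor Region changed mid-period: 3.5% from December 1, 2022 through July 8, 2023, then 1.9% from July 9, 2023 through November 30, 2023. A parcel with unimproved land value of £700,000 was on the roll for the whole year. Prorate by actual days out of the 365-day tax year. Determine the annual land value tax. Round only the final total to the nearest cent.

£20,050.68

December 1, 2022 – July 8, 2023: 220 days at 3.5% → £700,000 × 3.5% × 220/365 = £14,767.1233
July 9 – November 30, 2023: 145 days at 1.9% → £700,000 × 1.9% × 145/365 = £5,283.5616
Total = £20,050.6849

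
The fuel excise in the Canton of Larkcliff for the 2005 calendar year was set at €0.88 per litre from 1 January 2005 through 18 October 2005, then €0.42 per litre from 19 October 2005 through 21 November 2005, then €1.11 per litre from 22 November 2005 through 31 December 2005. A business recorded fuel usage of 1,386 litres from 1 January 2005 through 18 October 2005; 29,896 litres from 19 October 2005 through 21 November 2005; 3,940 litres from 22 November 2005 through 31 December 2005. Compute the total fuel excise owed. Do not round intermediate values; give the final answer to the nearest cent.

€18,149.40

1 January – 18 October 2005: 1,386 litres at €0.88/litre → €1,219.68
19 October – 21 November 2005: 29,896 litres at €0.42/litre → €12,556.32
22 November – 31 December 2005: 3,940 litres at €1.11/litre → €4,373.40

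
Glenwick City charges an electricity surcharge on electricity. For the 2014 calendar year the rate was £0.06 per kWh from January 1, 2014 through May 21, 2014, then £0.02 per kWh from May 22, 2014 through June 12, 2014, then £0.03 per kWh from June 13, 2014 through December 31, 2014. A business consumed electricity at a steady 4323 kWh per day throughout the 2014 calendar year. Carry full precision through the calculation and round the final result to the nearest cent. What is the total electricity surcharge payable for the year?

January 1 – May 21, 2014: 141 days × 4323 kWh/day = 609,543 kWh at £0.06/kWh → £36,572.58
May 22 – June 12, 2014: 22 days × 4323 kWh/day = 95,106 kWh at £0.02/kWh → £1,902.12
June 13 – December 31, 2014: 202 days × 4323 kWh/day = 873,246 kWh at £0.03/kWh → £26,197.38

£64,672.08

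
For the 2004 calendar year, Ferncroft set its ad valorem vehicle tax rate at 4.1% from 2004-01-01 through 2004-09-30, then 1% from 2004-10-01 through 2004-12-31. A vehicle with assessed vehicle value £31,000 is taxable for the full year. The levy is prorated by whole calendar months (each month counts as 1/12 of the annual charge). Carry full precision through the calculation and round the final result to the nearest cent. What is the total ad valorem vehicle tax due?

2004-01-01 to 2004-09-30: 9 months at 4.1% → £31,000 × 4.1% × 9/12 = £953.2500
2004-10-01 to 2004-12-31: 3 months at 1% → £31,000 × 1% × 3/12 = £77.5000
Total = £1,030.7500

£1,030.75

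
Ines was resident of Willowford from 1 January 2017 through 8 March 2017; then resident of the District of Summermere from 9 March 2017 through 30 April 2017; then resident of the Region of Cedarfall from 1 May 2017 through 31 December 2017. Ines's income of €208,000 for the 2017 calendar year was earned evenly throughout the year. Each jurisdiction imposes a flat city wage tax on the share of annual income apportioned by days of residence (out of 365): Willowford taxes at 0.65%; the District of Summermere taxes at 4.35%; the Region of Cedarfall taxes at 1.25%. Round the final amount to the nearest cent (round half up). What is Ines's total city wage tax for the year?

Willowford, 1 January – 8 March 2017: 67 days → €208,000 × 0.65% × 67/365 = €248.1753
The District of Summermere, 9 March – 30 April 2017: 53 days → €208,000 × 4.35% × 53/365 = €1,313.8192
The Region of Cedarfall, 1 May – 31 December 2017: 245 days → €208,000 × 1.25% × 245/365 = €1,745.2055
Total = €3,307.2000

€3,307.20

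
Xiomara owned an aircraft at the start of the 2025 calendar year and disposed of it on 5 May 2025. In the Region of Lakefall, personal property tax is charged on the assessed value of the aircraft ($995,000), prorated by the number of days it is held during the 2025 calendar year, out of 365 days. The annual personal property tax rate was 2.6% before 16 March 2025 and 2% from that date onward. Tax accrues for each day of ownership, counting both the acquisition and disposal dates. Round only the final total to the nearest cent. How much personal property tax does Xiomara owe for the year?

1 January – 15 March 2025: 74 days at 2.6% → $995,000 × 2.6% × 74/365 = $5,244.8767
16 March – 5 May 2025: 51 days at 2% → $995,000 × 2% × 51/365 = $2,780.5479
Total = $8,025.4247

$8,025.42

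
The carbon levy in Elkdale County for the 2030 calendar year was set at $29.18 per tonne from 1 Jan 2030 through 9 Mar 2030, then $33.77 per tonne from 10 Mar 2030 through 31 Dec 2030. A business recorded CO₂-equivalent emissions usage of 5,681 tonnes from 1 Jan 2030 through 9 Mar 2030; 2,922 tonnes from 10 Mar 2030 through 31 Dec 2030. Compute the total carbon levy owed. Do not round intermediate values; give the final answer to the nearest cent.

1 Jan – 9 Mar 2030: 5,681 tonnes at $29.18/tonne → $165771.58
10 Mar – 31 Dec 2030: 2,922 tonnes at $33.77/tonne → $98675.94

$264447.52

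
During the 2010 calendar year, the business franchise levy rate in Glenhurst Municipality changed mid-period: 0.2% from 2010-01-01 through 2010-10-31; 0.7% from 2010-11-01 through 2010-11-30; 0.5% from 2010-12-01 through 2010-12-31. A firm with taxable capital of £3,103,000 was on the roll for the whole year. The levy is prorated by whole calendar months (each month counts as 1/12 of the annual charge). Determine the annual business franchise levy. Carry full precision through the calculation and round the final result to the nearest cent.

£8,274.67

2010-01-01 to 2010-10-31: 10 months at 0.2% → £3,103,000 × 0.2% × 10/12 = £5,171.6667
2010-11-01 to 2010-11-30: 1 month at 0.7% → £3,103,000 × 0.7% × 1/12 = £1,810.0833
2010-12-01 to 2010-12-31: 1 month at 0.5% → £3,103,000 × 0.5% × 1/12 = £1,292.9167
Total = £8,274.6667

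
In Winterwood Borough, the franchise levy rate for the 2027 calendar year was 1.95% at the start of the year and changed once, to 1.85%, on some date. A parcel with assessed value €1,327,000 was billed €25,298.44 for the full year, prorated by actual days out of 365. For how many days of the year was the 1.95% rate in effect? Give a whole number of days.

Let d = days at the first rate; then 365 − d days at the second rate.
€1,327,000 × [1.95%·d + 1.85%·(365−d)] / 365 = €25,298.44
Solving gives d = 206, so the new rate took effect on July 26, 2027.

206 days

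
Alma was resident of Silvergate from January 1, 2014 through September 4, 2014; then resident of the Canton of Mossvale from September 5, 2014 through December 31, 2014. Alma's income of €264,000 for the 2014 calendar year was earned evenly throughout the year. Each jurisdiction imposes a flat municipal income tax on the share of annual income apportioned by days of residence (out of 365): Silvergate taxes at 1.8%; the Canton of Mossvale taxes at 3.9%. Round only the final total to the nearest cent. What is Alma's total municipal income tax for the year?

Silvergate, January 1 – September 4, 2014: 247 days → €264,000 × 1.8% × 247/365 = €3,215.7370
The Canton of Mossvale, September 5 – December 31, 2014: 118 days → €264,000 × 3.9% × 118/365 = €3,328.5699
Total = €6,544.3068

€6,544.31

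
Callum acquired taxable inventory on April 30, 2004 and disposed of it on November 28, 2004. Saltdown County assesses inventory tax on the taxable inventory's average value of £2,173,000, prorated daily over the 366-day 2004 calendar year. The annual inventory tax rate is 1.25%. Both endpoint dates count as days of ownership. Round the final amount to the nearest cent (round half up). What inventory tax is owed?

Days held (April 30 – November 28, 2004): 213 out of 366
Tax = £2,173,000 × 1.25% × 213/366 = £15,807.6844

£15,807.68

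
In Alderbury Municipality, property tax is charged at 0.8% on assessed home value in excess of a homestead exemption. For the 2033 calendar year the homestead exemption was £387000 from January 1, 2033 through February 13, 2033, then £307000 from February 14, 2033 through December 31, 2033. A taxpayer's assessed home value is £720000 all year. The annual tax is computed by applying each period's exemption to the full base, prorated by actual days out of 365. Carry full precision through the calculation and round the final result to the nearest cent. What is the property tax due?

£3226.85

January 1 – February 13, 2033: 44 days, exemption £387000 → (£720000 − £387000) × 0.8% × 44/365 = £321.1397
February 14 – December 31, 2033: 321 days, exemption £307000 → (£720000 − £307000) × 0.8% × 321/365 = £2905.7096
Total = £3226.8493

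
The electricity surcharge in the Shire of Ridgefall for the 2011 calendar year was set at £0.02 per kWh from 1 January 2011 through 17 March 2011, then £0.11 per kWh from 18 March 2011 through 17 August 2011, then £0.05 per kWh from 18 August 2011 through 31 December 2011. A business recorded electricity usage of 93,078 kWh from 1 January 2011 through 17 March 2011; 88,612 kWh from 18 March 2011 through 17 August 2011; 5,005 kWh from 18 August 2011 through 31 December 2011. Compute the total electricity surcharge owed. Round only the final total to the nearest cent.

1 January – 17 March 2011: 93,078 kWh at £0.02/kWh → £1861.56
18 March – 17 August 2011: 88,612 kWh at £0.11/kWh → £9747.32
18 August – 31 December 2011: 5,005 kWh at £0.05/kWh → £250.25

£11859.13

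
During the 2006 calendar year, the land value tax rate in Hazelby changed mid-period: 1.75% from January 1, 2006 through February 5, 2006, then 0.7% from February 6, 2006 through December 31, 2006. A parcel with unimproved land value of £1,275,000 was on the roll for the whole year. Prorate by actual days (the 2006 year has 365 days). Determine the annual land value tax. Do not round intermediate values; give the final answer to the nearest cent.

£10,245.41

January 1 – February 5, 2006: 36 days at 1.75% → £1,275,000 × 1.75% × 36/365 = £2,200.6849
February 6 – December 31, 2006: 329 days at 0.7% → £1,275,000 × 0.7% × 329/365 = £8,044.7260
Total = £10,245.4110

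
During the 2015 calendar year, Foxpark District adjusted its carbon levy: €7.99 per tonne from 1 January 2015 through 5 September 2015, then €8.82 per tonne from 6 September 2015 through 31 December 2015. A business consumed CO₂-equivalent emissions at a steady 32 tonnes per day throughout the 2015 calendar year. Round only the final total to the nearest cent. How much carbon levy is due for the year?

1 January – 5 September 2015: 248 days × 32 tonnes/day = 7,936 tonnes at €7.99/tonne → €63,408.64
6 September – 31 December 2015: 117 days × 32 tonnes/day = 3,744 tonnes at €8.82/tonne → €33,022.08

€96,430.72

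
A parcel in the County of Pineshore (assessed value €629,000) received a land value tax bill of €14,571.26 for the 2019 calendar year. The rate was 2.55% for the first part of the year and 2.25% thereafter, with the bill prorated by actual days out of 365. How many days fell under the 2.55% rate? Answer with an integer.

Let d = days at the first rate; then 365 − d days at the second rate.
€629,000 × [2.55%·d + 2.25%·(365−d)] / 365 = €14,571.26
Solving gives d = 81, so the new rate took effect on March 23, 2019.

81 days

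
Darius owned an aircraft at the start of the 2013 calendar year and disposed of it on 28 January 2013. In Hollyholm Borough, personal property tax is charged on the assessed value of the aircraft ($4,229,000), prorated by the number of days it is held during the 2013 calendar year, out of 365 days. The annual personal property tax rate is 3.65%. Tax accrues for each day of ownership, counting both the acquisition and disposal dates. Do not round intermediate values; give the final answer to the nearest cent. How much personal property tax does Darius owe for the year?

$11,841.20

Days held (1 January – 28 January 2013): 28 out of 365
Tax = $4,229,000 × 3.65% × 28/365 = $11,841.2000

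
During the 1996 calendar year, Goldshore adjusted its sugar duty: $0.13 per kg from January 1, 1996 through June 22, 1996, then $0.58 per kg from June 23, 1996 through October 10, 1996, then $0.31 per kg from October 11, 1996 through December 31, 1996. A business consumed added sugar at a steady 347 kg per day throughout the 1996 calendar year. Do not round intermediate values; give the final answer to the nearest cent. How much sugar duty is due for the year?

$38,808.48

January 1 – June 22, 1996: 174 days × 347 kg/day = 60,378 kg at $0.13/kg → $7,849.14
June 23 – October 10, 1996: 110 days × 347 kg/day = 38,170 kg at $0.58/kg → $22,138.60
October 11 – December 31, 1996: 82 days × 347 kg/day = 28,454 kg at $0.31/kg → $8,820.74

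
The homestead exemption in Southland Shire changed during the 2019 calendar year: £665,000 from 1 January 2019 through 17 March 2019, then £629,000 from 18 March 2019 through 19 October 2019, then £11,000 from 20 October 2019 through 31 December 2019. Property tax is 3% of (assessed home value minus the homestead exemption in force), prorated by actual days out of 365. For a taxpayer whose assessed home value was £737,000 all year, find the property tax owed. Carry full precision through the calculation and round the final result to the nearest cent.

1 January – 17 March 2019: 76 days, exemption £665,000 → (£737,000 − £665,000) × 3% × 76/365 = £449.7534
18 March – 19 October 2019: 216 days, exemption £629,000 → (£737,000 − £629,000) × 3% × 216/365 = £1,917.3699
20 October – 31 December 2019: 73 days, exemption £11,000 → (£737,000 − £11,000) × 3% × 73/365 = £4,356.0000
Total = £6,723.1233

£6,723.12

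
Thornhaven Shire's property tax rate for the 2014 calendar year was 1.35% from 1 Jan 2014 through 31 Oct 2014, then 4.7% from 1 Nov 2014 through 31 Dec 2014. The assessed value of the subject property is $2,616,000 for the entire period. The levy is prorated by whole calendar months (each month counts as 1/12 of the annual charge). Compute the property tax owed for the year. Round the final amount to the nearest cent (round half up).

1 Jan – 31 Oct 2014: 10 months at 1.35% → $2,616,000 × 1.35% × 10/12 = $29,430.0000
1 Nov – 31 Dec 2014: 2 months at 4.7% → $2,616,000 × 4.7% × 2/12 = $20,492.0000
Total = $49,922.0000

$49,922.00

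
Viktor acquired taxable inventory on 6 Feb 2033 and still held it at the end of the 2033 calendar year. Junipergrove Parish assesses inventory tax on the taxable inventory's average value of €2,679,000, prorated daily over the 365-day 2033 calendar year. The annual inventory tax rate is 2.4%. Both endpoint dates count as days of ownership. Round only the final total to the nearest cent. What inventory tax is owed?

€57,954.48

Days held (6 Feb – 31 Dec 2033): 329 out of 365
Tax = €2,679,000 × 2.4% × 329/365 = €57,954.4767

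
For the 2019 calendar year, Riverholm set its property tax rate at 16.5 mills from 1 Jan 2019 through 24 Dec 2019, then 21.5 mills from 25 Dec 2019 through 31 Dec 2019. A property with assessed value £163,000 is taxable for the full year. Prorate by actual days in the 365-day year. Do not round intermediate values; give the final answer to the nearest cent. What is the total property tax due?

£2,705.13

1 Jan – 24 Dec 2019: 358 days at 16.5 mills → £163,000 × 1.65% × 358/365 = £2,637.9205
25 Dec – 31 Dec 2019: 7 days at 21.5 mills → £163,000 × 2.15% × 7/365 = £67.2096
Total = £2,705.1301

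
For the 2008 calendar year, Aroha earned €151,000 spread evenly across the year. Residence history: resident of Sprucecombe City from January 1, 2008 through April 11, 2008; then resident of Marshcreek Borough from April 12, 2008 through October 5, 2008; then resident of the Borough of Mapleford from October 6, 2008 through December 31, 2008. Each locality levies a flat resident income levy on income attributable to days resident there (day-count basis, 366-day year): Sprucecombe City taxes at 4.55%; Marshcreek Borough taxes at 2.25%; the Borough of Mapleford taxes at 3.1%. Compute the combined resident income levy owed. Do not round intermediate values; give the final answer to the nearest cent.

€4,670.48

Sprucecombe City, January 1 – April 11, 2008: 102 days → €151,000 × 4.55% × 102/366 = €1,914.7295
Marshcreek Borough, April 12 – October 5, 2008: 177 days → €151,000 × 2.25% × 177/366 = €1,643.0533
The Borough of Mapleford, October 6 – December 31, 2008: 87 days → €151,000 × 3.1% × 87/366 = €1,112.6967
Total = €4,670.4795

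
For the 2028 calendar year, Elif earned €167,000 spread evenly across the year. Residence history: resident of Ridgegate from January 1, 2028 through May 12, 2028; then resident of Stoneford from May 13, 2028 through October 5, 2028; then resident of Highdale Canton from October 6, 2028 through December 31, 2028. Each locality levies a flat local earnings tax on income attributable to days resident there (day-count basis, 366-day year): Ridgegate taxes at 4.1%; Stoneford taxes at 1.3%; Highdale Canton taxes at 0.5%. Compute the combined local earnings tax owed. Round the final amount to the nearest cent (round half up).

€3,552.63

Ridgegate, January 1 – May 12, 2028: 133 days → €167,000 × 4.1% × 133/366 = €2,488.1175
Stoneford, May 13 – October 5, 2028: 146 days → €167,000 × 1.3% × 146/366 = €866.0273
Highdale Canton, October 6 – December 31, 2028: 87 days → €167,000 × 0.5% × 87/366 = €198.4836
Total = €3,552.6284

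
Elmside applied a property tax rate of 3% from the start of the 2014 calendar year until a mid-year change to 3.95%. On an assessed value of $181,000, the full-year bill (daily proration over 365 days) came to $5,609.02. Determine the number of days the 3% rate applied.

327 days

Let d = days at the first rate; then 365 − d days at the second rate.
$181,000 × [3%·d + 3.95%·(365−d)] / 365 = $5,609.02
Solving gives d = 327, so the new rate took effect on 24 November 2014.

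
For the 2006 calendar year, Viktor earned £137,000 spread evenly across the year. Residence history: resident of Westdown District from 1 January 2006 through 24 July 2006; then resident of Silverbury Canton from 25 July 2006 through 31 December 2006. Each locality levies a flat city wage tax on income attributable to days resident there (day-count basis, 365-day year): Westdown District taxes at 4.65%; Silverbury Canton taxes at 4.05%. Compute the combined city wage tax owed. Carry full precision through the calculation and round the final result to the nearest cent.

Westdown District, 1 January – 24 July 2006: 205 days → £137,000 × 4.65% × 205/365 = £3,577.9521
Silverbury Canton, 25 July – 31 December 2006: 160 days → £137,000 × 4.05% × 160/365 = £2,432.2192
Total = £6,010.1712

£6,010.17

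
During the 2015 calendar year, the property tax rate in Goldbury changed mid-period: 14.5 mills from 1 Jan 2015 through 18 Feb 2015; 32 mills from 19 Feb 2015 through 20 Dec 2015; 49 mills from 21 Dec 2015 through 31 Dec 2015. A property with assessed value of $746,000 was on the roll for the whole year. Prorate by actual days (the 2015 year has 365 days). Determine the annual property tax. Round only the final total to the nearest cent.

$22,501.61

1 Jan – 18 Feb 2015: 49 days at 14.5 mills → $746,000 × 1.45% × 49/365 = $1,452.1452
19 Feb – 20 Dec 2015: 305 days at 32 mills → $746,000 × 3.2% × 305/365 = $19,947.8356
21 Dec – 31 Dec 2015: 11 days at 49 mills → $746,000 × 4.9% × 11/365 = $1,101.6274
Total = $22,501.6082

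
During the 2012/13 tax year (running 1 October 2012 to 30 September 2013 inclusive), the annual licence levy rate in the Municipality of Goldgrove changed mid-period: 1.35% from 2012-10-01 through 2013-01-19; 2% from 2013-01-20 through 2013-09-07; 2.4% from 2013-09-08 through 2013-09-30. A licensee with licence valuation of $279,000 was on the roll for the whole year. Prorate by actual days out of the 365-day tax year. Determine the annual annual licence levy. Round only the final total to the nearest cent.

$5,098.82

2012-10-01 to 2013-01-19: 111 days at 1.35% → $279,000 × 1.35% × 111/365 = $1,145.4288
2013-01-20 to 2013-09-07: 231 days at 2% → $279,000 × 2% × 231/365 = $3,531.4521
2013-09-08 to 2013-09-30: 23 days at 2.4% → $279,000 × 2.4% × 23/365 = $421.9397
Total = $5,098.8205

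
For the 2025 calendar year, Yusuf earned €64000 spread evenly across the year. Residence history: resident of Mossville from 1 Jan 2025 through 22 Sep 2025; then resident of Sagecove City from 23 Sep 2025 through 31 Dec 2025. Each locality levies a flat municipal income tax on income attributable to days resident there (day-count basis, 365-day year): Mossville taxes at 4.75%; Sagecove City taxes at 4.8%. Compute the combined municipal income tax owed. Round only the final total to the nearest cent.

Mossville, 1 Jan – 22 Sep 2025: 265 days → €64000 × 4.75% × 265/365 = €2207.1233
Sagecove City, 23 Sep – 31 Dec 2025: 100 days → €64000 × 4.8% × 100/365 = €841.6438
Total = €3048.7671

€3048.77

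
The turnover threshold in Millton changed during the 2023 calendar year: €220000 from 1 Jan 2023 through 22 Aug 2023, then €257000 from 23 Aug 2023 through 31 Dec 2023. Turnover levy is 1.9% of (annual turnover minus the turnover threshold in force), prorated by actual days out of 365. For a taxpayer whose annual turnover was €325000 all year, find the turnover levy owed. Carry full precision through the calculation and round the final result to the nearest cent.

€1742.69

1 Jan – 22 Aug 2023: 234 days, exemption €220000 → (€325000 − €220000) × 1.9% × 234/365 = €1278.9863
23 Aug – 31 Dec 2023: 131 days, exemption €257000 → (€325000 − €257000) × 1.9% × 131/365 = €463.7041
Total = €1742.6904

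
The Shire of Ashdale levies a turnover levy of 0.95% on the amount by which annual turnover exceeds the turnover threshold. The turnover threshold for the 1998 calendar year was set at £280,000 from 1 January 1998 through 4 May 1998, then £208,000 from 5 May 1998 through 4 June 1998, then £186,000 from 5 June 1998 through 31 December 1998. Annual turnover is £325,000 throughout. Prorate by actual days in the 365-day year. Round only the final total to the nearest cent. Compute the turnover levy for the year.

£999.37

1 January – 4 May 1998: 124 days, exemption £280,000 → (£325,000 − £280,000) × 0.95% × 124/365 = £145.2329
5 May – 4 June 1998: 31 days, exemption £208,000 → (£325,000 − £208,000) × 0.95% × 31/365 = £94.4014
5 June – 31 December 1998: 210 days, exemption £186,000 → (£325,000 − £186,000) × 0.95% × 210/365 = £759.7397
Total = £999.3740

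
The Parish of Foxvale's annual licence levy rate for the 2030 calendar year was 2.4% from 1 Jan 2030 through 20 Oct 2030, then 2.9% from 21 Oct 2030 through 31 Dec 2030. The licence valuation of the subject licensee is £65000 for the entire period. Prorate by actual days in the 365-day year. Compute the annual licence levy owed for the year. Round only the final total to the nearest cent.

1 Jan – 20 Oct 2030: 293 days at 2.4% → £65000 × 2.4% × 293/365 = £1252.2740
21 Oct – 31 Dec 2030: 72 days at 2.9% → £65000 × 2.9% × 72/365 = £371.8356
Total = £1624.1096

£1624.11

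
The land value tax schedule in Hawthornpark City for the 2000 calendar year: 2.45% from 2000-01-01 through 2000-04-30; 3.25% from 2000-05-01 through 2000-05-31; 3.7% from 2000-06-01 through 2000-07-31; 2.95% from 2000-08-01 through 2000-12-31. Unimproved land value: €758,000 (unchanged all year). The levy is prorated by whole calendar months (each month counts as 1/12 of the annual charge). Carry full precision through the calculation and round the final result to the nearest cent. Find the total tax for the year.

€22,234.67

2000-01-01 to 2000-04-30: 4 months at 2.45% → €758,000 × 2.45% × 4/12 = €6,190.3333
2000-05-01 to 2000-05-31: 1 month at 3.25% → €758,000 × 3.25% × 1/12 = €2,052.9167
2000-06-01 to 2000-07-31: 2 months at 3.7% → €758,000 × 3.7% × 2/12 = €4,674.3333
2000-08-01 to 2000-12-31: 5 months at 2.95% → €758,000 × 2.95% × 5/12 = €9,317.0833
Total = €22,234.6667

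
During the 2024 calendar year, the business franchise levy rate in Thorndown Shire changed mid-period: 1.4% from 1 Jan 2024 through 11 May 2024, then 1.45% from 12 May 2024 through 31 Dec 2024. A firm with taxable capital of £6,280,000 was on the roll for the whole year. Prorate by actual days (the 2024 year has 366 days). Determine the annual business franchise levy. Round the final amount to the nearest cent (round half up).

£89,927.54

1 Jan – 11 May 2024: 132 days at 1.4% → £6,280,000 × 1.4% × 132/366 = £31,708.8525
12 May – 31 Dec 2024: 234 days at 1.45% → £6,280,000 × 1.45% × 234/366 = £58,218.6885
Total = £89,927.5410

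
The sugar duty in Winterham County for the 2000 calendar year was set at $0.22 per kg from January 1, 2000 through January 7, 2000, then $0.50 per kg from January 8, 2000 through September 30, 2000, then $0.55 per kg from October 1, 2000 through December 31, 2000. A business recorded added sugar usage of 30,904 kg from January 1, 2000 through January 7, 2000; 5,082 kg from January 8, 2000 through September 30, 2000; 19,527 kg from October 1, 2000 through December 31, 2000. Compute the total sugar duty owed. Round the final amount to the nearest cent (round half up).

$20,079.73

January 1 – January 7, 2000: 30,904 kg at $0.22/kg → $6,798.88
January 8 – September 30, 2000: 5,082 kg at $0.50/kg → $2,541.00
October 1 – December 31, 2000: 19,527 kg at $0.55/kg → $10,739.85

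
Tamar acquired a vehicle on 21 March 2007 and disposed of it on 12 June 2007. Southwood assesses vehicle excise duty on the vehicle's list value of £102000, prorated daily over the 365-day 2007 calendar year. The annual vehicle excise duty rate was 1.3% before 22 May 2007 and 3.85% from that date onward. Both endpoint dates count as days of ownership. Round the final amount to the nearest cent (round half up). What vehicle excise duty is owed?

£461.93

21 March – 21 May 2007: 62 days at 1.3% → £102000 × 1.3% × 62/365 = £225.2384
22 May – 12 June 2007: 22 days at 3.85% → £102000 × 3.85% × 22/365 = £236.6959
Total = £461.9342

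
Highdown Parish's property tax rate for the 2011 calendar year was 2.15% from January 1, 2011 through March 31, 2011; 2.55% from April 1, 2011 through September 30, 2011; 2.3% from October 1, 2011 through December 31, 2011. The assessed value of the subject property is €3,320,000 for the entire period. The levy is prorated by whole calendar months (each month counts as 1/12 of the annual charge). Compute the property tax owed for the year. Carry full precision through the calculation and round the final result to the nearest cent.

€79,265.00

January 1 – March 31, 2011: 3 months at 2.15% → €3,320,000 × 2.15% × 3/12 = €17,845.0000
April 1 – September 30, 2011: 6 months at 2.55% → €3,320,000 × 2.55% × 6/12 = €42,330.0000
October 1 – December 31, 2011: 3 months at 2.3% → €3,320,000 × 2.3% × 3/12 = €19,090.0000
Total = €79,265.0000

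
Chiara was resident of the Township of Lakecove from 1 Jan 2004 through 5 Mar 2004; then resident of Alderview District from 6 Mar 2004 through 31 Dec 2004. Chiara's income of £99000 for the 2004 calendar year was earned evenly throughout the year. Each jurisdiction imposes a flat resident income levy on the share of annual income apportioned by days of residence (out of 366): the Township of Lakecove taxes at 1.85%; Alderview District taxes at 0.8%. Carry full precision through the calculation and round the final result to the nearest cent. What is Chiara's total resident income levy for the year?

The Township of Lakecove, 1 Jan – 5 Mar 2004: 65 days → £99000 × 1.85% × 65/366 = £325.2664
Alderview District, 6 Mar – 31 Dec 2004: 301 days → £99000 × 0.8% × 301/366 = £651.3443
Total = £976.6107

£976.61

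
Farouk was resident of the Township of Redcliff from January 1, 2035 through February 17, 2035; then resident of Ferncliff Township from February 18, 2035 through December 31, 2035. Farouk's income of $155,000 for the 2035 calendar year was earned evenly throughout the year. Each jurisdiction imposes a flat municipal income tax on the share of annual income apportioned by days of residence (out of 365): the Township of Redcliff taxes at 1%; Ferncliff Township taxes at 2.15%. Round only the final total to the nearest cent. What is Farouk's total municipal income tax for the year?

The Township of Redcliff, January 1 – February 17, 2035: 48 days → $155,000 × 1% × 48/365 = $203.8356
Ferncliff Township, February 18 – December 31, 2035: 317 days → $155,000 × 2.15% × 317/365 = $2,894.2534
Total = $3,098.0890

$3,098.09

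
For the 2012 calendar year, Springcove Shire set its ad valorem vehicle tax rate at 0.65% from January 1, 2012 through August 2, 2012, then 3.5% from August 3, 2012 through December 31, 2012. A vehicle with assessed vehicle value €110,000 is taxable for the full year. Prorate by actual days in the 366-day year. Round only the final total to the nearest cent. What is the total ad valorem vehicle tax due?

January 1 – August 2, 2012: 215 days at 0.65% → €110,000 × 0.65% × 215/366 = €420.0137
August 3 – December 31, 2012: 151 days at 3.5% → €110,000 × 3.5% × 151/366 = €1,588.3880
Total = €2,008.4016

€2,008.40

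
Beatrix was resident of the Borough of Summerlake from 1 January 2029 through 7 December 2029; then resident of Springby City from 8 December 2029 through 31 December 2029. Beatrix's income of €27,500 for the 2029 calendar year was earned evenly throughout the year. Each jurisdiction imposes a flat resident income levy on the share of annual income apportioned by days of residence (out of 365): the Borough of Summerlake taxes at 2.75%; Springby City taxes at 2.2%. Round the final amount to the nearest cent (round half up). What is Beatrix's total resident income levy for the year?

€746.30

The Borough of Summerlake, 1 January – 7 December 2029: 341 days → €27,500 × 2.75% × 341/365 = €706.5240
Springby City, 8 December – 31 December 2029: 24 days → €27,500 × 2.2% × 24/365 = €39.7808
Total = €746.3048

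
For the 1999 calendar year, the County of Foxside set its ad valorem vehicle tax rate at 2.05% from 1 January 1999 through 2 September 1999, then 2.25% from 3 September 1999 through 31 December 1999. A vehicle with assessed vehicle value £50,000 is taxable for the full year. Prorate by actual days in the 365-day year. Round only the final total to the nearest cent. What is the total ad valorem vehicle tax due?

1 January – 2 September 1999: 245 days at 2.05% → £50,000 × 2.05% × 245/365 = £688.0137
3 September – 31 December 1999: 120 days at 2.25% → £50,000 × 2.25% × 120/365 = £369.8630
Total = £1,057.8767

£1,057.88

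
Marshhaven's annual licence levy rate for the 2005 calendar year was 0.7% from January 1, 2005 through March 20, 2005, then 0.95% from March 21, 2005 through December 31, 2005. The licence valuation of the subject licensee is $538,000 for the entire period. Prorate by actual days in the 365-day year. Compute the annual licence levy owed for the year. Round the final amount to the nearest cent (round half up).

January 1 – March 20, 2005: 79 days at 0.7% → $538,000 × 0.7% × 79/365 = $815.1068
March 21 – December 31, 2005: 286 days at 0.95% → $538,000 × 0.95% × 286/365 = $4,004.7836
Total = $4,819.8904

$4,819.89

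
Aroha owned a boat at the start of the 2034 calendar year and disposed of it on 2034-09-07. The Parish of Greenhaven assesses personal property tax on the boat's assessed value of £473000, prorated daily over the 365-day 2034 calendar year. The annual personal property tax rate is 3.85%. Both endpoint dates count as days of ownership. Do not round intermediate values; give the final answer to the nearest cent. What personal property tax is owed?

£12472.95

Days held (2034-01-01 to 2034-09-07): 250 out of 365
Tax = £473000 × 3.85% × 250/365 = £12472.9452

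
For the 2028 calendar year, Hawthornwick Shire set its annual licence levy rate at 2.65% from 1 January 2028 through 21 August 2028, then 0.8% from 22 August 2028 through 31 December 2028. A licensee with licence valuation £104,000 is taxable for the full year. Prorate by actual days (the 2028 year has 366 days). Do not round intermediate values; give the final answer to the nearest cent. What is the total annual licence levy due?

£2,062.10

1 January – 21 August 2028: 234 days at 2.65% → £104,000 × 2.65% × 234/366 = £1,762.0328
22 August – 31 December 2028: 132 days at 0.8% → £104,000 × 0.8% × 132/366 = £300.0656
Total = £2,062.0984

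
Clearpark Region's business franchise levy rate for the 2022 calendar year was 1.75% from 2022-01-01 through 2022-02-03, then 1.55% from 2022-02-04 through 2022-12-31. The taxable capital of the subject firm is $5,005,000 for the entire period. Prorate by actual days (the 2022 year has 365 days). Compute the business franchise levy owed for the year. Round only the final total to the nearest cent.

2022-01-01 to 2022-02-03: 34 days at 1.75% → $5,005,000 × 1.75% × 34/365 = $8,158.8356
2022-02-04 to 2022-12-31: 331 days at 1.55% → $5,005,000 × 1.55% × 331/365 = $70,351.1027
Total = $78,509.9384

$78,509.94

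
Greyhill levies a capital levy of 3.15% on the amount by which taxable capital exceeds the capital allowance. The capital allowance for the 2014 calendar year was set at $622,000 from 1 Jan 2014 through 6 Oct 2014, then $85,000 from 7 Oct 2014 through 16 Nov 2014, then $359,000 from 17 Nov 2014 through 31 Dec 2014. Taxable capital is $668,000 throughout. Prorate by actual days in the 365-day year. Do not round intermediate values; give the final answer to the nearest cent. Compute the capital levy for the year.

$4,370.47

1 Jan – 6 Oct 2014: 279 days, exemption $622,000 → ($668,000 − $622,000) × 3.15% × 279/365 = $1,107.5918
7 Oct – 16 Nov 2014: 41 days, exemption $85,000 → ($668,000 − $85,000) × 3.15% × 41/365 = $2,062.8616
17 Nov – 31 Dec 2014: 45 days, exemption $359,000 → ($668,000 − $359,000) × 3.15% × 45/365 = $1,200.0205
Total = $4,370.4740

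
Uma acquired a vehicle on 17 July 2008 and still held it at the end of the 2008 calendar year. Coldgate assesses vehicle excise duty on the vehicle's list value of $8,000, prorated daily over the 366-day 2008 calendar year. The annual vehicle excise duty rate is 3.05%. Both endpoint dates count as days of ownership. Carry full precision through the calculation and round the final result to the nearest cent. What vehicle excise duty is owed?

$112.00

Days held (17 July – 31 December 2008): 168 out of 366
Tax = $8,000 × 3.05% × 168/366 = $112.0000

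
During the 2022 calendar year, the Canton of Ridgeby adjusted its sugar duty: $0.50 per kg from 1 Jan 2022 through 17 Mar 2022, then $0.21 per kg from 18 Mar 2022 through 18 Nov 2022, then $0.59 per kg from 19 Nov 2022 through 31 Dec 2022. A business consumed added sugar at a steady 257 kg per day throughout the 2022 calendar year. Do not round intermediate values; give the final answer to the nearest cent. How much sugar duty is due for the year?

1 Jan – 17 Mar 2022: 76 days × 257 kg/day = 19,532 kg at $0.50/kg → $9,766.00
18 Mar – 18 Nov 2022: 246 days × 257 kg/day = 63,222 kg at $0.21/kg → $13,276.62
19 Nov – 31 Dec 2022: 43 days × 257 kg/day = 11,051 kg at $0.59/kg → $6,520.09

$29,562.71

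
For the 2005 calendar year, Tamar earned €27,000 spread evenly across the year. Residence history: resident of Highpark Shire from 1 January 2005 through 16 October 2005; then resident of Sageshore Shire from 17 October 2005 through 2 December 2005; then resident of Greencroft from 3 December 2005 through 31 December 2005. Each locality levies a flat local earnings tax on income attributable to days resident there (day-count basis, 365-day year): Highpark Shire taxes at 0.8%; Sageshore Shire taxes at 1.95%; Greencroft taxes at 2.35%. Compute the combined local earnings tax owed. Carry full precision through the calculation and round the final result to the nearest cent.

Highpark Shire, 1 January – 16 October 2005: 289 days → €27,000 × 0.8% × 289/365 = €171.0247
Sageshore Shire, 17 October – 2 December 2005: 47 days → €27,000 × 1.95% × 47/365 = €67.7959
Greencroft, 3 December – 31 December 2005: 29 days → €27,000 × 2.35% × 29/365 = €50.4123
Total = €289.2329

€289.23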